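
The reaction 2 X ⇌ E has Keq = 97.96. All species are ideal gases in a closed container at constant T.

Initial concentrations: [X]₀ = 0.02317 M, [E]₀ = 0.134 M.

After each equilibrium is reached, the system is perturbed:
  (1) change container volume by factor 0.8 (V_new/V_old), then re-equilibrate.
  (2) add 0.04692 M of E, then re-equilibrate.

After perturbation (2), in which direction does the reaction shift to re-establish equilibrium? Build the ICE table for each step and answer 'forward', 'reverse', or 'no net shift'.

Direction: reverse

Q₀ = 249.6 vs Keq = 97.96 ⇒ Q>K, reverse
Step 1:
                  X         E
  I         0.02317     0.134
  C         0.01291 -0.006457
  E         0.03608    0.1275
  solve Keq expr → x = -0.006457; check Q = 97.96
Then change container volume by factor 0.8 (V_new/V_old).
Step 2:
                  X         E
  I          0.0451    0.1594
  C       -0.004479   0.00224
  E         0.04062    0.1617
  solve Keq expr → x = 0.00224; check Q = 97.96
Then add 0.04692 M of E.
Step 3:
                  X         E
  I         0.04062    0.2086
  C         0.00523 -0.002615
  E         0.04585     0.206
  solve Keq expr → x = -0.002615; check Q = 97.96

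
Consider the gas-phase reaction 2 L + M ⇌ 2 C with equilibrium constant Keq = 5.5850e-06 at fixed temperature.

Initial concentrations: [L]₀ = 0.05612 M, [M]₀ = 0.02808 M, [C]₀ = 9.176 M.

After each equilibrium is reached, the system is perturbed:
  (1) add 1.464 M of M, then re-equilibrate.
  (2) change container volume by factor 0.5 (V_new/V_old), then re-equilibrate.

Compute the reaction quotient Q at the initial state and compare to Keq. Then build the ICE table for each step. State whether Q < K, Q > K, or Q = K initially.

Q₀ = 9.5208e+05; Q > K (proceeds reverse)

Q₀ = 9.5208e+05 vs Keq = 5.5850e-06 ⇒ Q>K, reverse
Step 1:
                    L           M           C
  init        0.05612     0.02808       9.176
  Δ             9.129       4.565      -9.129
  eq            9.186       4.593     0.04652
  solve Keq expr → x = -4.565; check Q = 5.5850e-06
Then add 1.464 M of M.
Step 2:
                    L           M           C
  init          9.186       6.057     0.04652
  Δ         -0.006848   -0.003424    0.006848
  eq            9.179       6.053     0.05337
  solve Keq expr → x = 0.003424; check Q = 5.5850e-06
Then change container volume by factor 0.5 (V_new/V_old).
Step 3:
                    L           M           C
  init          18.36       12.11      0.1067
  Δ          -0.04372    -0.02186     0.04372
  eq            18.31       12.08      0.1505
  solve Keq expr → x = 0.02186; check Q = 5.5850e-06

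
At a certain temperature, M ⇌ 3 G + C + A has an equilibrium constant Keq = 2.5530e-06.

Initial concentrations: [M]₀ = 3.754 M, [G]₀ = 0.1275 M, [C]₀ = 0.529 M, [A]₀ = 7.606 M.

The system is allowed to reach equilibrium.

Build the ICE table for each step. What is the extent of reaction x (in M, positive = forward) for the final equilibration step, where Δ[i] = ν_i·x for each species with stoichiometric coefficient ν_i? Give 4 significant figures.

x = -0.03791 M

Q₀ = 0.002222 vs Keq = 2.5530e-06 ⇒ Q>K, reverse
Step 1:
                  M         G         C         A
  Initial     3.754    0.1275     0.529     7.606
  Change    0.03791   -0.1137  -0.03791  -0.03791
  Equil       3.792   0.01376    0.4911     7.568
  solve Keq expr → x = -0.03791; check Q = 2.5530e-06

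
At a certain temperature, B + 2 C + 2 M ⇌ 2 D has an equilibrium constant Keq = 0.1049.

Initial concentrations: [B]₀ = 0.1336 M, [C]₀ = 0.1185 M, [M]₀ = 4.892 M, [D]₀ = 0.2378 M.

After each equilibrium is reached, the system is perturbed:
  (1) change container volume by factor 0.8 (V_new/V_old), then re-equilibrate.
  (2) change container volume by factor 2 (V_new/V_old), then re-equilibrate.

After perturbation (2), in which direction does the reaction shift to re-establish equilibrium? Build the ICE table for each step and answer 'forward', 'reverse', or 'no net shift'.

Q₀ = 1.26 vs Keq = 0.1049 ⇒ Q>K, reverse
Step 1:
                  B         C         M         D
  I          0.1336    0.1185     4.892    0.2378
  C         0.04647   0.09294   0.09294  -0.09294
  E          0.1801    0.2114     4.985    0.1449
  solve Keq expr → x = -0.04647; check Q = 0.1049
Then change container volume by factor 0.8 (V_new/V_old).
Step 2:
                  B         C         M         D
  I          0.2251    0.2643     6.231    0.1811
  C        -0.01604  -0.03209  -0.03209   0.03209
  E           0.209    0.2322     6.199    0.2132
  solve Keq expr → x = 0.01604; check Q = 0.1049
Then change container volume by factor 2 (V_new/V_old).
Step 3:
                  B         C         M         D
  I          0.1045    0.1161       3.1    0.1066
  C         0.02354   0.04707   0.04707  -0.04707
  E          0.1281    0.1632     3.147   0.05951
  solve Keq expr → x = -0.02354; check Q = 0.1049

Direction: reverse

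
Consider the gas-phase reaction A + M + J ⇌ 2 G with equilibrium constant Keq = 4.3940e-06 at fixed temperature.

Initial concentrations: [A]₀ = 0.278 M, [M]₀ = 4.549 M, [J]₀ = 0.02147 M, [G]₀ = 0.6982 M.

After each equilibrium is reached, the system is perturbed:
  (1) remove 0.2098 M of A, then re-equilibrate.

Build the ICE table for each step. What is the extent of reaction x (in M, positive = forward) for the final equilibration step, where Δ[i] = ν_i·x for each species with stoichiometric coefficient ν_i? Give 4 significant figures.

Q₀ = 17.95 vs Keq = 4.3940e-06 ⇒ Q>K, reverse
Step 1:
                  A         M         J         G
  I           0.278     4.549   0.02147    0.6982
  C           0.348     0.348     0.348    -0.696
  E           0.626     4.897    0.3695  0.002231
  solve Keq expr → x = -0.348; check Q = 4.3940e-06
Then remove 0.2098 M of A.
Step 2:
                  A         M         J         G
  I          0.4162     4.897    0.3695  0.002231
  C       2.0542e-04 2.0542e-04 2.0542e-04 -4.1085e-04
  E          0.4164     4.897    0.3697   0.00182
  solve Keq expr → x = -2.0542e-04; check Q = 4.3940e-06

x = -2.0542e-04 M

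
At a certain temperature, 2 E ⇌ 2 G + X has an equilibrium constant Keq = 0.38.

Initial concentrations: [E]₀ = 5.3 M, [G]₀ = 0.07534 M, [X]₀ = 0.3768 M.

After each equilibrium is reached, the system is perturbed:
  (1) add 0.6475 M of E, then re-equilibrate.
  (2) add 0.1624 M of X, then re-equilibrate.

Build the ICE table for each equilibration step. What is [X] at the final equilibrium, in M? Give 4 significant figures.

Q₀ = 7.6140e-05 vs Keq = 0.38 ⇒ Q<K, forward
Step 1:
                   E          G          X
  Initial        5.3    0.07534     0.3768
  Change      -1.818      1.818     0.9089
  Equil        3.482      1.893      1.286
  solve Keq expr → x = 0.9089; check Q = 0.38
Then add 0.6475 M of E.
Step 2:
                   E          G          X
  Initial       4.13      1.893      1.286
  Change     -0.1814     0.1814    0.09072
  Equil        3.948      2.075      1.376
  solve Keq expr → x = 0.09072; check Q = 0.38
Then add 0.1624 M of X.
Step 3:
                   E          G          X
  Initial      3.948      2.075      1.539
  Change     0.06164   -0.06164   -0.03082
  Equil         4.01      2.013      1.508
  solve Keq expr → x = -0.03082; check Q = 0.38

[X]_eq = 1.508 M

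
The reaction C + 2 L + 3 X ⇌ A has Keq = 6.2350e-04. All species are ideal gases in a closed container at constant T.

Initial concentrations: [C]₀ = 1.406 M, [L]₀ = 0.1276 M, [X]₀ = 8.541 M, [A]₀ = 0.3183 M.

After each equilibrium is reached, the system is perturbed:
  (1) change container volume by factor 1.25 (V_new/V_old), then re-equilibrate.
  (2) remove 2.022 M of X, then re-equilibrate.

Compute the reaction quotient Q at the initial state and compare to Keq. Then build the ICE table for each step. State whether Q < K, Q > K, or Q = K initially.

Q₀ = 0.02232; Q > K (proceeds reverse)

Q₀ = 0.02232 vs Keq = 6.2350e-04 ⇒ Q>K, reverse
Step 1:
                    C           L           X           A
  init          1.406      0.1276       8.541      0.3183
  Δ            0.1658      0.3315      0.4973     -0.1658
  eq            1.572      0.4591       9.038      0.1525
  solve Keq expr → x = -0.1658; check Q = 6.2350e-04
Then change container volume by factor 1.25 (V_new/V_old).
Step 2:
                    C           L           X           A
  init          1.257      0.3673       7.231       0.122
  Δ           0.05026      0.1005      0.1508    -0.05026
  eq            1.308      0.4678       7.381     0.07177
  solve Keq expr → x = -0.05026; check Q = 6.2350e-04
Then remove 2.022 M of X.
Step 3:
                    C           L           X           A
  init          1.308      0.4678       5.359     0.07177
  Δ           0.03302     0.06604     0.09906    -0.03302
  eq            1.341      0.5339       5.458     0.03875
  solve Keq expr → x = -0.03302; check Q = 6.2350e-04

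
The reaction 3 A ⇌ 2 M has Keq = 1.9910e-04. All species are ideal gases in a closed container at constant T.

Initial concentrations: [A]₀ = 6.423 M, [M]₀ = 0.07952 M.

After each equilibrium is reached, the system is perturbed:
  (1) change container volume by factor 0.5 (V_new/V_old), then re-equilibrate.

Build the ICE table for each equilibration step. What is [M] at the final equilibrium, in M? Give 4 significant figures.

Q₀ = 2.3864e-05 vs Keq = 1.9910e-04 ⇒ Q<K, forward
Step 1:
                   A          M
  init         6.423    0.07952
  Δ          -0.2086     0.1391
  eq           6.214     0.2186
  solve Keq expr → x = 0.06954; check Q = 1.9910e-04
Then change container volume by factor 0.5 (V_new/V_old).
Step 2:
                   A          M
  init         12.43     0.4372
  Δ          -0.2444     0.1629
  eq           12.18     0.6001
  solve Keq expr → x = 0.08147; check Q = 1.9910e-04

[M]_eq = 0.6001 M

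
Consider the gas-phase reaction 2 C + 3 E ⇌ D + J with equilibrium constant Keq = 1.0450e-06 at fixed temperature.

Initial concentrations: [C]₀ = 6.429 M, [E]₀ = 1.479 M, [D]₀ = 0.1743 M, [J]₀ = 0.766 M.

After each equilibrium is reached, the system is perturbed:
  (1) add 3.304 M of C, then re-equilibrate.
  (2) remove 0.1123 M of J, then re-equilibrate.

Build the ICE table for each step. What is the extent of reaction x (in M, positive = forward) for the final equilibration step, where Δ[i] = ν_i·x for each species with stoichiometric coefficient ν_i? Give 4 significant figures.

x = 3.2917e-04 M

Q₀ = 9.9847e-04 vs Keq = 1.0450e-06 ⇒ Q>K, reverse
Step 1:
                  C         E         D         J
  I           6.429     1.479    0.1743     0.766
  C          0.3473     0.521   -0.1737   -0.1737
  E           6.776         2 6.4802e-04    0.5923
  solve Keq expr → x = -0.1737; check Q = 1.0450e-06
Then add 3.304 M of C.
Step 2:
                  C         E         D         J
  I           10.08         2 6.4802e-04    0.5923
  C       -0.001557 -0.002336 7.7864e-04 7.7864e-04
  E           10.08     1.998  0.001427    0.5931
  solve Keq expr → x = 7.7864e-04; check Q = 1.0450e-06
Then remove 0.1123 M of J.
Step 3:
                  C         E         D         J
  I           10.08     1.998  0.001427    0.4808
  C       -6.5833e-04 -9.8750e-04 3.2917e-04 3.2917e-04
  E           10.08     1.997  0.001756    0.4812
  solve Keq expr → x = 3.2917e-04; check Q = 1.0450e-06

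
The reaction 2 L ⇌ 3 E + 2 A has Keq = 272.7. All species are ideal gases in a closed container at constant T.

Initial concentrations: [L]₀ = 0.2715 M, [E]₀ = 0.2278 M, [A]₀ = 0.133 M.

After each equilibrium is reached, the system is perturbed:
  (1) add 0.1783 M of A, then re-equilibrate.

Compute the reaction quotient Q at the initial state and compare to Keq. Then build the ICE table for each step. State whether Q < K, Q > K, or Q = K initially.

Q₀ = 0.002837 vs Keq = 272.7 ⇒ Q<K, forward
Step 1:
                   L          E          A
  Initial     0.2715     0.2278      0.133
  Change     -0.2599     0.3899     0.2599
  Equil      0.01155     0.6177     0.3929
  solve Keq expr → x = 0.13; check Q = 272.7
Then add 0.1783 M of A.
Step 2:
                   L          E          A
  Initial    0.01155     0.6177     0.5712
  Change     0.00481  -0.007215   -0.00481
  Equil      0.01636     0.6105     0.5664
  solve Keq expr → x = -0.002405; check Q = 272.7

Q₀ = 0.002837; Q < K (proceeds forward)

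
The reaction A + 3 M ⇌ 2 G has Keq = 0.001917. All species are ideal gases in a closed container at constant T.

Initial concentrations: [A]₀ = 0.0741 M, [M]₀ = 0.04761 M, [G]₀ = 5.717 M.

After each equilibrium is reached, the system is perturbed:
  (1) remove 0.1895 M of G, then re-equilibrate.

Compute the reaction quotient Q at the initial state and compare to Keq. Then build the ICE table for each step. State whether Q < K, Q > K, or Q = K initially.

Q₀ = 4.0872e+06 vs Keq = 0.001917 ⇒ Q>K, reverse
Step 1:
                  A         M         G
  I          0.0741   0.04761     5.717
  C           2.261     6.784    -4.522
  E           2.335     6.831     1.195
  solve Keq expr → x = -2.261; check Q = 0.001917
Then remove 0.1895 M of G.
Step 2:
                  A         M         G
  I           2.335     6.831     1.005
  C        -0.06257   -0.1877    0.1251
  E           2.273     6.643      1.13
  solve Keq expr → x = 0.06257; check Q = 0.001917

Q₀ = 4.0872e+06; Q > K (proceeds reverse)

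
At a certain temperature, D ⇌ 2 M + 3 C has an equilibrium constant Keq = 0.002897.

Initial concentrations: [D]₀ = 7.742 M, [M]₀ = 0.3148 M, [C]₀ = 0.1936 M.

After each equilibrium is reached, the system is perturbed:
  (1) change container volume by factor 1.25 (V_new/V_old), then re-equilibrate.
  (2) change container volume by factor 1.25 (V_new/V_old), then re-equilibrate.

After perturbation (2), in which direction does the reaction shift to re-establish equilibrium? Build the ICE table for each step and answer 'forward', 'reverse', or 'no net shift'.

Q₀ = 9.2882e-05 vs Keq = 0.002897 ⇒ Q<K, forward
Step 1:
                  D         M         C
  Initial     7.742    0.3148    0.1936
  Change   -0.08657    0.1731    0.2597
  Equil       7.655    0.4879    0.4533
  solve Keq expr → x = 0.08657; check Q = 0.002897
Then change container volume by factor 1.25 (V_new/V_old).
Step 2:
                  D         M         C
  Initial     6.124    0.3904    0.3626
  Change   -0.02782   0.05565   0.08347
  Equil       6.097     0.446    0.4461
  solve Keq expr → x = 0.02782; check Q = 0.002897
Then change container volume by factor 1.25 (V_new/V_old).
Step 3:
                  D         M         C
  Initial     4.877    0.3568    0.3569
  Change   -0.02672   0.05345   0.08017
  Equil        4.85    0.4102    0.4371
  solve Keq expr → x = 0.02672; check Q = 0.002897

Direction: forward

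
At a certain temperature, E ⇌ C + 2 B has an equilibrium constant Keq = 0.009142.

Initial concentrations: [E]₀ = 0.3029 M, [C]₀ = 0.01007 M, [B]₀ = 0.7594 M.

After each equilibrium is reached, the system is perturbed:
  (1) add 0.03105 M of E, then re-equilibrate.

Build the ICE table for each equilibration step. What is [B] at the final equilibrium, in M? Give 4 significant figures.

Q₀ = 0.01917 vs Keq = 0.009142 ⇒ Q>K, reverse
Step 1:
                  E         C         B
  init       0.3029   0.01007    0.7594
  Δ        0.005055 -0.005055  -0.01011
  eq          0.308  0.005015    0.7493
  solve Keq expr → x = -0.005055; check Q = 0.009142
Then add 0.03105 M of E.
Step 2:
                  E         C         B
  init        0.339  0.005015    0.7493
  Δ       -4.8352e-04 4.8352e-04 9.6704e-04
  eq         0.3385  0.005498    0.7503
  solve Keq expr → x = 4.8352e-04; check Q = 0.009142

[B]_eq = 0.7503 M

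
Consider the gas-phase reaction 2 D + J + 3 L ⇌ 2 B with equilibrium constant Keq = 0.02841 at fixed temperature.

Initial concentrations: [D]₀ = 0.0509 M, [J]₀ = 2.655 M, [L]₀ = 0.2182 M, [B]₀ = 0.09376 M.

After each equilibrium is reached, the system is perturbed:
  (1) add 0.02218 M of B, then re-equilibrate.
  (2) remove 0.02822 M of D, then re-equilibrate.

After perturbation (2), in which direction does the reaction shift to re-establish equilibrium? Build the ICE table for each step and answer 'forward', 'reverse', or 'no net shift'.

Direction: reverse

Q₀ = 123 vs Keq = 0.02841 ⇒ Q>K, reverse
Step 1:
                    D           J           L           B
  Initial      0.0509       2.655      0.2182     0.09376
  Change      0.08601       0.043       0.129    -0.08601
  Equil        0.1369       2.698      0.3472    0.007755
  solve Keq expr → x = -0.043; check Q = 0.02841
Then add 0.02218 M of B.
Step 2:
                    D           J           L           B
  Initial      0.1369       2.698      0.3472     0.02993
  Change      0.01987    0.009934      0.0298    -0.01987
  Equil        0.1568       2.708       0.377     0.01007
  solve Keq expr → x = -0.009934; check Q = 0.02841
Then remove 0.02822 M of D.
Step 3:
                    D           J           L           B
  Initial      0.1286       2.708       0.377     0.01007
  Change     0.001625  8.1256e-04    0.002438   -0.001625
  Equil        0.1302       2.709      0.3794    0.008441
  solve Keq expr → x = -8.1256e-04; check Q = 0.02841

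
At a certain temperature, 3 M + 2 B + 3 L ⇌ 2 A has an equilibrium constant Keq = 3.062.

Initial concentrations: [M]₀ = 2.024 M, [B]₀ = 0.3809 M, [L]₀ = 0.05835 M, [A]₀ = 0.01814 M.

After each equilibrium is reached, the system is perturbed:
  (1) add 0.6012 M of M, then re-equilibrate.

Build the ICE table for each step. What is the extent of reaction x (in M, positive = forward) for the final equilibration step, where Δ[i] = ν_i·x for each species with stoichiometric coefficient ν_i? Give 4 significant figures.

Q₀ = 1.377 vs Keq = 3.062 ⇒ Q<K, forward
Step 1:
                    M           B           L           A
  init          2.024      0.3809     0.05835     0.01814
  Δ         -0.006369   -0.004246   -0.006369    0.004246
  eq            2.018      0.3767     0.05198     0.02239
  solve Keq expr → x = 0.002123; check Q = 3.062
Then add 0.6012 M of M.
Step 2:
                    M           B           L           A
  init          2.619      0.3767     0.05198     0.02239
  Δ         -0.006476   -0.004318   -0.006476    0.004318
  eq            2.612      0.3723      0.0455      0.0267
  solve Keq expr → x = 0.002159; check Q = 3.062

x = 0.002159 M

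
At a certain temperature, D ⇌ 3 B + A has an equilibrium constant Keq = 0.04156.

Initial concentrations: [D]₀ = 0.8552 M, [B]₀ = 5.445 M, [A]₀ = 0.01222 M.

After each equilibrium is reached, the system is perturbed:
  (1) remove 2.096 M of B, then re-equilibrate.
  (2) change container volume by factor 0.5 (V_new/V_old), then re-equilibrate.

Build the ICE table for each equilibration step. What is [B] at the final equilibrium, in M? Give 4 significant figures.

Q₀ = 2.307 vs Keq = 0.04156 ⇒ Q>K, reverse
Step 1:
                   D          B          A
  Initial     0.8552      5.445    0.01222
  Change     0.01199   -0.03598   -0.01199
  Equil       0.8672      5.409 2.2774e-04
  solve Keq expr → x = -0.01199; check Q = 0.04156
Then remove 2.096 M of B.
Step 2:
                   D          B          A
  Initial     0.8672      3.313 2.2774e-04
  Change  -7.6045e-04   0.002281 7.6045e-04
  Equil       0.8664      3.315 9.8819e-04
  solve Keq expr → x = 7.6045e-04; check Q = 0.04156
Then change container volume by factor 0.5 (V_new/V_old).
Step 3:
                   D          B          A
  Initial      1.733      6.631   0.001976
  Change    0.001729  -0.005186  -0.001729
  Equil        1.735      6.625 2.4787e-04
  solve Keq expr → x = -0.001729; check Q = 0.04156

[B]_eq = 6.625 M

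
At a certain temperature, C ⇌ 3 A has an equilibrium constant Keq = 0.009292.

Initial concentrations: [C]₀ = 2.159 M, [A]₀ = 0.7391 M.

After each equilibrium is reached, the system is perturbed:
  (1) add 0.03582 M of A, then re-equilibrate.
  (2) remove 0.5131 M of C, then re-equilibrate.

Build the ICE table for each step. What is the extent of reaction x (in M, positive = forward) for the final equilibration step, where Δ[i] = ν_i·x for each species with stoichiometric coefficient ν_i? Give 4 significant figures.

Q₀ = 0.187 vs Keq = 0.009292 ⇒ Q>K, reverse
Step 1:
                  C         A
  Initial     2.159    0.7391
  Change     0.1537   -0.4611
  Equil       2.313     0.278
  solve Keq expr → x = -0.1537; check Q = 0.009292
Then add 0.03582 M of A.
Step 2:
                  C         A
  Initial     2.313    0.3138
  Change    0.01178  -0.03535
  Equil       2.324    0.2785
  solve Keq expr → x = -0.01178; check Q = 0.009292
Then remove 0.5131 M of C.
Step 3:
                  C         A
  Initial     1.811    0.2785
  Change   0.007291  -0.02187
  Equil       1.819    0.2566
  solve Keq expr → x = -0.007291; check Q = 0.009292

x = -0.007291 M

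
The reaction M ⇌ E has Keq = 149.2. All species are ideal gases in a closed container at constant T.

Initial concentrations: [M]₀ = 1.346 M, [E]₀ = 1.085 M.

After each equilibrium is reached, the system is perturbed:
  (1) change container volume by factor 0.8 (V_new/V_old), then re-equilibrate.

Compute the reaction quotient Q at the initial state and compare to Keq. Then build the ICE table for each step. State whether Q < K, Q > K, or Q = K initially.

Q₀ = 0.8061 vs Keq = 149.2 ⇒ Q<K, forward
Step 1:
                    M           E
  Initial       1.346       1.085
  Change        -1.33        1.33
  Equil       0.01619       2.415
  solve Keq expr → x = 1.33; check Q = 149.2
Then change container volume by factor 0.8 (V_new/V_old).
Step 2:
                    M           E
  Initial     0.02023       3.019
  Change            0           0
  Equil       0.02023       3.019
  solve Keq expr → x = 0; check Q = 149.2

Q₀ = 0.8061; Q < K (proceeds forward)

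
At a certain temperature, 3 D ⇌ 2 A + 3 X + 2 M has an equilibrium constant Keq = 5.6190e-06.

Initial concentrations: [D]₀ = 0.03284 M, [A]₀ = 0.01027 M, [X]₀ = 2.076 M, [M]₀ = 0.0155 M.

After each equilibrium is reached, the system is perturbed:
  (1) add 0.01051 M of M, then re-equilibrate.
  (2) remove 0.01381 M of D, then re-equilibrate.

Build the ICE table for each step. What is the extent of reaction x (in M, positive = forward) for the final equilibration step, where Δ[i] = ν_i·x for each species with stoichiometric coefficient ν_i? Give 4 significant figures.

x = -9.8762e-05 M

Q₀ = 0.006401 vs Keq = 5.6190e-06 ⇒ Q>K, reverse
Step 1:
                   D          A          X          M
  I          0.03284    0.01027      2.076     0.0155
  C          0.01355  -0.009033   -0.01355  -0.009033
  E          0.04639   0.001237      2.062   0.006467
  solve Keq expr → x = -0.004517; check Q = 5.6190e-06
Then add 0.01051 M of M.
Step 2:
                   D          A          X          M
  I          0.04639   0.001237      2.062    0.01698
  C          0.00109 -7.2664e-04   -0.00109 -7.2664e-04
  E          0.04748 5.0993e-04      2.061    0.01625
  solve Keq expr → x = -3.6332e-04; check Q = 5.6190e-06
Then remove 0.01381 M of D.
Step 3:
                   D          A          X          M
  I          0.03367 5.0993e-04      2.061    0.01625
  C       2.9629e-04 -1.9752e-04 -2.9629e-04 -1.9752e-04
  E          0.03397 3.1241e-04      2.061    0.01605
  solve Keq expr → x = -9.8762e-05; check Q = 5.6190e-06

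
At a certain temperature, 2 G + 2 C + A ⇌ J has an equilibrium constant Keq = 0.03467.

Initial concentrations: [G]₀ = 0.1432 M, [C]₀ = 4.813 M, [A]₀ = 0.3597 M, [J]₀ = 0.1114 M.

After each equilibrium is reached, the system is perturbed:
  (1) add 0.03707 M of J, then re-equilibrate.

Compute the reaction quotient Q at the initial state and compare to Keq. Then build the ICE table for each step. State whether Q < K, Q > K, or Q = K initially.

Q₀ = 0.652; Q > K (proceeds reverse)

Q₀ = 0.652 vs Keq = 0.03467 ⇒ Q>K, reverse
Step 1:
                    G           C           A           J
  Initial      0.1432       4.813      0.3597      0.1114
  Change       0.1558      0.1558     0.07791    -0.07791
  Equil         0.299       4.969      0.4376     0.03349
  solve Keq expr → x = -0.07791; check Q = 0.03467
Then add 0.03707 M of J.
Step 2:
                    G           C           A           J
  Initial       0.299       4.969      0.4376     0.07056
  Change      0.04571     0.04571     0.02286    -0.02286
  Equil        0.3447       5.015      0.4605     0.04771
  solve Keq expr → x = -0.02286; check Q = 0.03467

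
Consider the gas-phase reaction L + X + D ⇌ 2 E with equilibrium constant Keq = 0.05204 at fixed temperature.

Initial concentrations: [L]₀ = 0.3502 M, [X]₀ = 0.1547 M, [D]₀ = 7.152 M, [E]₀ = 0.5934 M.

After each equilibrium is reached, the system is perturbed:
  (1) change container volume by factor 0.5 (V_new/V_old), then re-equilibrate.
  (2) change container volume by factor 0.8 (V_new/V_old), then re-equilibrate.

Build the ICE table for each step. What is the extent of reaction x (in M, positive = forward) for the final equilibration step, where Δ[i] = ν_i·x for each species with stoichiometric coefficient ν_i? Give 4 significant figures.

x = 0.03169 M

Q₀ = 0.9088 vs Keq = 0.05204 ⇒ Q>K, reverse
Step 1:
                   L          X          D          E
  init        0.3502     0.1547      7.152     0.5934
  Δ           0.1699     0.1699     0.1699    -0.3398
  eq          0.5201     0.3246      7.322     0.2536
  solve Keq expr → x = -0.1699; check Q = 0.05204
Then change container volume by factor 0.5 (V_new/V_old).
Step 2:
                   L          X          D          E
  init          1.04     0.6492      14.64     0.5072
  Δ          -0.0719    -0.0719    -0.0719     0.1438
  eq          0.9683     0.5773      14.57     0.6511
  solve Keq expr → x = 0.0719; check Q = 0.05204
Then change container volume by factor 0.8 (V_new/V_old).
Step 3:
                   L          X          D          E
  init          1.21     0.7216      18.21     0.8138
  Δ         -0.03169   -0.03169   -0.03169    0.06337
  eq           1.179     0.6899      18.18     0.8772
  solve Keq expr → x = 0.03169; check Q = 0.05204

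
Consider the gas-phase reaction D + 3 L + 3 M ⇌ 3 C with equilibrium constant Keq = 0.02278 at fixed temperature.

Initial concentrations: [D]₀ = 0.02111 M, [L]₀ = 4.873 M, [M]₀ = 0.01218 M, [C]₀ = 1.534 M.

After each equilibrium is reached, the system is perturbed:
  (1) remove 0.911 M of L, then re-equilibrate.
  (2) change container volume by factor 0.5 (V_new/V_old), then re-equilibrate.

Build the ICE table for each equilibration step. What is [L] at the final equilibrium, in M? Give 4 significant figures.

Q₀ = 8.1782e+05 vs Keq = 0.02278 ⇒ Q>K, reverse
Step 1:
                  D         L         M         C
  init      0.02111     4.873   0.01218     1.534
  Δ          0.2497    0.7491    0.7491   -0.7491
  eq         0.2708     5.622    0.7613    0.7849
  solve Keq expr → x = -0.2497; check Q = 0.02278
Then remove 0.911 M of L.
Step 2:
                  D         L         M         C
  init       0.2708     4.711    0.7613    0.7849
  Δ         0.01843   0.05529   0.05529  -0.05529
  eq         0.2892     4.766    0.8165    0.7296
  solve Keq expr → x = -0.01843; check Q = 0.02278
Then change container volume by factor 0.5 (V_new/V_old).
Step 3:
                  D         L         M         C
  init       0.5785     9.533     1.633     1.459
  Δ         -0.1847    -0.554    -0.554     0.554
  eq         0.3938     8.979     1.079     2.013
  solve Keq expr → x = 0.1847; check Q = 0.02278

[L]_eq = 8.979 M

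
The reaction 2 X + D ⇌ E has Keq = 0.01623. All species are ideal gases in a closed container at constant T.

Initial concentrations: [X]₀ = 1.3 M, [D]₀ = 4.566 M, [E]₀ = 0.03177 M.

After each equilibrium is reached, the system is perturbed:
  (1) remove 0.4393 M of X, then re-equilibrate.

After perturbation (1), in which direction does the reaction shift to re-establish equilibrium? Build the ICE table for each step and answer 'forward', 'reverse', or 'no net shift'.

Direction: reverse

Q₀ = 0.004117 vs Keq = 0.01623 ⇒ Q<K, forward
Step 1:
                    X           D           E
  Initial         1.3       4.566     0.03177
  Change      -0.1347    -0.06737     0.06737
  Equil         1.165       4.499     0.09914
  solve Keq expr → x = 0.06737; check Q = 0.01623
Then remove 0.4393 M of X.
Step 2:
                    X           D           E
  Initial       0.726       4.499     0.09914
  Change      0.09805     0.04902    -0.04902
  Equil         0.824       4.548     0.05012
  solve Keq expr → x = -0.04902; check Q = 0.01623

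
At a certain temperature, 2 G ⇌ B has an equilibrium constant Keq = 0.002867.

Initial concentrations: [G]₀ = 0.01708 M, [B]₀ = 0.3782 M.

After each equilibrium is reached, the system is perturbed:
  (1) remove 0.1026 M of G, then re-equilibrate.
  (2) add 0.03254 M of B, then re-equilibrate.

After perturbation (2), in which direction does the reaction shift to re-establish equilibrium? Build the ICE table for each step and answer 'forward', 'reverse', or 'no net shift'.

Q₀ = 1296 vs Keq = 0.002867 ⇒ Q>K, reverse
Step 1:
                  G         B
  Initial   0.01708    0.3782
  Change      0.753   -0.3765
  Equil      0.7701    0.0017
  solve Keq expr → x = -0.3765; check Q = 0.002867
Then remove 0.1026 M of G.
Step 2:
                  G         B
  Initial    0.6675    0.0017
  Change  8.3930e-04 -4.1965e-04
  Equil      0.6683  0.001281
  solve Keq expr → x = -4.1965e-04; check Q = 0.002867
Then add 0.03254 M of B.
Step 3:
                  G         B
  Initial    0.6683   0.03382
  Change    0.06456  -0.03228
  Equil      0.7329   0.00154
  solve Keq expr → x = -0.03228; check Q = 0.002867

Direction: reverse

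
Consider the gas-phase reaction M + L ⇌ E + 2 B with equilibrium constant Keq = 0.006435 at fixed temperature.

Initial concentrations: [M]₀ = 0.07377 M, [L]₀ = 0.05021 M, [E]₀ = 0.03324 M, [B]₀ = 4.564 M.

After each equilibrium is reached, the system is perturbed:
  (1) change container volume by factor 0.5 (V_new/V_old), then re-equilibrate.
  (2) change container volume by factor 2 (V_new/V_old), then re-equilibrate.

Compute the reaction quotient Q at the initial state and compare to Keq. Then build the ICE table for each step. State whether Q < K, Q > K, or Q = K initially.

Q₀ = 186.9 vs Keq = 0.006435 ⇒ Q>K, reverse
Step 1:
                   M          L          E          B
  init       0.07377    0.05021    0.03324      4.564
  Δ          0.03324    0.03324   -0.03324   -0.06647
  eq           0.107    0.08345 2.8407e-06      4.498
  solve Keq expr → x = -0.03324; check Q = 0.006435
Then change container volume by factor 0.5 (V_new/V_old).
Step 2:
                   M          L          E          B
  init         0.214     0.1669 5.6814e-06      8.995
  Δ       2.8406e-06 2.8406e-06 -2.8406e-06 -5.6812e-06
  eq           0.214     0.1669 2.8408e-06      8.995
  solve Keq expr → x = -2.8406e-06; check Q = 0.006435
Then change container volume by factor 2 (V_new/V_old).
Step 3:
                   M          L          E          B
  init         0.107    0.08345 1.4204e-06      4.498
  Δ       -1.4203e-06 -1.4203e-06 1.4203e-06 2.8406e-06
  eq           0.107    0.08345 2.8407e-06      4.498
  solve Keq expr → x = 1.4203e-06; check Q = 0.006435

Q₀ = 186.9; Q > K (proceeds reverse)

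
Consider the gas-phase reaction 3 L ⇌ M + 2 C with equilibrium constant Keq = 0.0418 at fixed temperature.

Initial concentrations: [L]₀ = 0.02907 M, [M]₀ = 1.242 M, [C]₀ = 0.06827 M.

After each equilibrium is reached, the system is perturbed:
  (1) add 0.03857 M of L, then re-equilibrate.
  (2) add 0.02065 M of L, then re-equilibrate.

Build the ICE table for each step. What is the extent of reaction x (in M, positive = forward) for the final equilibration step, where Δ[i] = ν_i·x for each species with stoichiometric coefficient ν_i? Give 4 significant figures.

x = 9.8854e-04 M

Q₀ = 235.6 vs Keq = 0.0418 ⇒ Q>K, reverse
Step 1:
                  L         M         C
  init      0.02907     1.242   0.06827
  Δ         0.09084  -0.03028  -0.06056
  eq         0.1199     1.212  0.007712
  solve Keq expr → x = -0.03028; check Q = 0.0418
Then add 0.03857 M of L.
Step 2:
                  L         M         C
  init       0.1585     1.212  0.007712
  Δ       -0.005147  0.001716  0.003432
  eq         0.1533     1.213   0.01114
  solve Keq expr → x = 0.001716; check Q = 0.0418
Then add 0.02065 M of L.
Step 3:
                  L         M         C
  init        0.174     1.213   0.01114
  Δ       -0.002966 9.8854e-04  0.001977
  eq          0.171     1.214   0.01312
  solve Keq expr → x = 9.8854e-04; check Q = 0.0418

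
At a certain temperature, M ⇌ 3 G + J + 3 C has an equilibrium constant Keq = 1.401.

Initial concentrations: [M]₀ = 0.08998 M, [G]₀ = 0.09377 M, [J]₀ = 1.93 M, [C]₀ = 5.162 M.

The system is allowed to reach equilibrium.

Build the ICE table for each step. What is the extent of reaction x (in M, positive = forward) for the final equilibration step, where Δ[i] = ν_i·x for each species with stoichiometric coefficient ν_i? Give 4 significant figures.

x = -0.004711 M

Q₀ = 2.433 vs Keq = 1.401 ⇒ Q>K, reverse
Step 1:
                  M         G         J         C
  I         0.08998   0.09377      1.93     5.162
  C        0.004711  -0.01413 -0.004711  -0.01413
  E         0.09469   0.07964     1.925     5.148
  solve Keq expr → x = -0.004711; check Q = 1.401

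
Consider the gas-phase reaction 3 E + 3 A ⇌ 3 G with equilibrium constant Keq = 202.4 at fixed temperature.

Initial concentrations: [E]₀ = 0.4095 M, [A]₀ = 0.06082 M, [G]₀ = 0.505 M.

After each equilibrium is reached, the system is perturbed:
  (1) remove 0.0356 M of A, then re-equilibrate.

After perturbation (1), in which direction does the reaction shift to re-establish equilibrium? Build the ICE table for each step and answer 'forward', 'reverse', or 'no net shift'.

Direction: reverse

Q₀ = 8336 vs Keq = 202.4 ⇒ Q>K, reverse
Step 1:
                   E          A          G
  I           0.4095    0.06082      0.505
  C          0.08429    0.08429   -0.08429
  E           0.4938     0.1451     0.4207
  solve Keq expr → x = -0.0281; check Q = 202.4
Then remove 0.0356 M of A.
Step 2:
                   E          A          G
  I           0.4938     0.1095     0.4207
  C          0.02209    0.02209   -0.02209
  E           0.5159     0.1316     0.3986
  solve Keq expr → x = -0.007364; check Q = 202.4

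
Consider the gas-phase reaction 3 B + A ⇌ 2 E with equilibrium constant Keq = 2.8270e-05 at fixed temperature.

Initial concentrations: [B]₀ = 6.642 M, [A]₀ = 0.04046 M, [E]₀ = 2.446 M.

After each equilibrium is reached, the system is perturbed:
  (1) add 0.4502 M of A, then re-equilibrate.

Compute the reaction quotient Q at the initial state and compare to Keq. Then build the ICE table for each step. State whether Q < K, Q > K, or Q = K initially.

Q₀ = 0.5047; Q > K (proceeds reverse)

Q₀ = 0.5047 vs Keq = 2.8270e-05 ⇒ Q>K, reverse
Step 1:
                   B          A          E
  Initial      6.642    0.04046      2.446
  Change       3.394      1.131     -2.263
  Equil        10.04      1.172      0.183
  solve Keq expr → x = -1.131; check Q = 2.8270e-05
Then add 0.4502 M of A.
Step 2:
                   B          A          E
  Initial      10.04      1.622      0.183
  Change    -0.04481   -0.01494    0.02987
  Equil        9.992      1.607     0.2129
  solve Keq expr → x = 0.01494; check Q = 2.8270e-05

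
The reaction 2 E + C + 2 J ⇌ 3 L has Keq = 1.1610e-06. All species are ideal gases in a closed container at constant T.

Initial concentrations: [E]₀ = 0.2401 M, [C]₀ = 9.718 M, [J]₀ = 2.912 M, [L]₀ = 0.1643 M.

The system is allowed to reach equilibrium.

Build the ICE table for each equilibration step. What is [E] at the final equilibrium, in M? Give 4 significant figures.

[E]_eq = 0.3346 M

Q₀ = 9.3362e-04 vs Keq = 1.1610e-06 ⇒ Q>K, reverse
Step 1:
                   E          C          J          L
  Initial     0.2401      9.718      2.912     0.1643
  Change      0.0945    0.04725     0.0945    -0.1417
  Equil       0.3346      9.765      3.006    0.02255
  solve Keq expr → x = -0.04725; check Q = 1.1610e-06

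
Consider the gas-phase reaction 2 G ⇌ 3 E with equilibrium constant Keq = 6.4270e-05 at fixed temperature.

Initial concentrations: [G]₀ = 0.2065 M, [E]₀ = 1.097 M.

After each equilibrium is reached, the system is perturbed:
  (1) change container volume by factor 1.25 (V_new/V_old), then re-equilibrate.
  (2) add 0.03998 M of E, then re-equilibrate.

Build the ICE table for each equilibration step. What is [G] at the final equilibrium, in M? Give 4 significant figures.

[G]_eq = 0.7548 M

Q₀ = 30.96 vs Keq = 6.4270e-05 ⇒ Q>K, reverse
Step 1:
                  G         E
  Initial    0.2065     1.097
  Change     0.7062    -1.059
  Equil      0.9127   0.03769
  solve Keq expr → x = -0.3531; check Q = 6.4270e-05
Then change container volume by factor 1.25 (V_new/V_old).
Step 2:
                  G         E
  Initial    0.7302   0.03015
  Change  -0.001522  0.002283
  Equil      0.7286   0.03243
  solve Keq expr → x = 7.6103e-04; check Q = 6.4270e-05
Then add 0.03998 M of E.
Step 3:
                  G         E
  Initial    0.7286   0.07241
  Change    0.02614  -0.03921
  Equil      0.7548   0.03321
  solve Keq expr → x = -0.01307; check Q = 6.4270e-05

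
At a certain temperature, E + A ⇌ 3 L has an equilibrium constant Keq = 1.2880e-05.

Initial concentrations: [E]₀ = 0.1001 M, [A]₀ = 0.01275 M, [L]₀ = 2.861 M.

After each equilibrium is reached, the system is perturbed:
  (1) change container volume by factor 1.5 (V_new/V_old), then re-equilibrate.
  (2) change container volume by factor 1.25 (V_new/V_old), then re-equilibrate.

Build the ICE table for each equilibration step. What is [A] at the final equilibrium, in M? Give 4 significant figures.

Q₀ = 1.8349e+04 vs Keq = 1.2880e-05 ⇒ Q>K, reverse
Step 1:
                    E           A           L
  I            0.1001     0.01275       2.861
  C            0.9458      0.9458      -2.838
  E             1.046      0.9586     0.02346
  solve Keq expr → x = -0.9458; check Q = 1.2880e-05
Then change container volume by factor 1.5 (V_new/V_old).
Step 2:
                    E           A           L
  I            0.6973      0.6391     0.01564
  C       -7.5001e-04 -7.5001e-04     0.00225
  E            0.6965      0.6383     0.01789
  solve Keq expr → x = 7.5001e-04; check Q = 1.2880e-05
Then change container volume by factor 1.25 (V_new/V_old).
Step 3:
                    E           A           L
  I            0.5572      0.5107     0.01431
  C       -3.6604e-04 -3.6604e-04    0.001098
  E            0.5569      0.5103     0.01541
  solve Keq expr → x = 3.6604e-04; check Q = 1.2880e-05

[A]_eq = 0.5103 M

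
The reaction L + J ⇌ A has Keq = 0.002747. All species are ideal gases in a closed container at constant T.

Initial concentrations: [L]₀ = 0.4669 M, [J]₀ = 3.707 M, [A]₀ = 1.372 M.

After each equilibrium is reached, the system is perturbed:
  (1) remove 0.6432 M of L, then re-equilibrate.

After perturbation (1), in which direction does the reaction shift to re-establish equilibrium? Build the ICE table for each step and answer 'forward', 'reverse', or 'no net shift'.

Q₀ = 0.7927 vs Keq = 0.002747 ⇒ Q>K, reverse
Step 1:
                   L          J          A
  init        0.4669      3.707      1.372
  Δ            1.347      1.347     -1.347
  eq           1.814      5.054    0.02518
  solve Keq expr → x = -1.347; check Q = 0.002747
Then remove 0.6432 M of L.
Step 2:
                   L          J          A
  init         1.171      5.054    0.02518
  Δ         0.008779   0.008779  -0.008779
  eq           1.179      5.063     0.0164
  solve Keq expr → x = -0.008779; check Q = 0.002747

Direction: reverse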